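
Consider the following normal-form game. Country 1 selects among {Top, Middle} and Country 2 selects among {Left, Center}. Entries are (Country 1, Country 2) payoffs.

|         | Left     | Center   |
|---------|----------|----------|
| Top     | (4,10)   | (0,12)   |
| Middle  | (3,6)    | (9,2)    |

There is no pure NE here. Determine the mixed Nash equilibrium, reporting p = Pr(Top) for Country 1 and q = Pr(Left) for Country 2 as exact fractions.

In a mixed NE each player is indifferent between their pure strategies, so the opponent's mix sets the indifference.
Country 2 indifferent between Left and Center: p·10 + (1−p)·6 = p·12 + (1−p)·2 ⟹ 6 + 4p = 2 + 10p ⟹ p = 2/3.
Country 1 indifferent between Top and Middle: q·4 + (1−q)·0 = q·3 + (1−q)·9 ⟹ 0 + 4q = 9 + (-6)q ⟹ q = 9/10.

p = 2/3, q = 9/10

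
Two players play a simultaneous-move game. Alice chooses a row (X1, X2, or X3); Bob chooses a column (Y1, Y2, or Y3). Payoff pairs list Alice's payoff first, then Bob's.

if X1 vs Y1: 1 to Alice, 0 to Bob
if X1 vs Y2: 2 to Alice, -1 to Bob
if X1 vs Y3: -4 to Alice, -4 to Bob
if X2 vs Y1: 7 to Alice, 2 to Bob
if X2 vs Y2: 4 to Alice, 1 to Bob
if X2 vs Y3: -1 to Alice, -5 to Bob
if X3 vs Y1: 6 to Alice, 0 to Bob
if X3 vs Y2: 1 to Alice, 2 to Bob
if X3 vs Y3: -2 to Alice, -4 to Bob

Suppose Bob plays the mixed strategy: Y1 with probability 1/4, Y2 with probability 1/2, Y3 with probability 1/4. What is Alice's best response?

X2

Alice's best reply maximizes expected payoff against the mix.
X1: (1/4)·1 + (1/2)·2 + (1/4)·(-4) = 1/4
X2: (1/4)·7 + (1/2)·4 + (1/4)·(-1) = 7/2
X3: (1/4)·6 + (1/2)·1 + (1/4)·(-2) = 3/2
Highest expected payoff is 7/2, from X2.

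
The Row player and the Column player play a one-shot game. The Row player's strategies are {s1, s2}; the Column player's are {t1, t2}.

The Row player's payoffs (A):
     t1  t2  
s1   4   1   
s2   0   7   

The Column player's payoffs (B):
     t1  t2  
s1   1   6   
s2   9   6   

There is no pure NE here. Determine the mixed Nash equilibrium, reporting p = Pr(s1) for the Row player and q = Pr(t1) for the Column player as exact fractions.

p = 3/8, q = 3/5

In a mixed NE each player is indifferent between their pure strategies, so the opponent's mix sets the indifference.
The Column player indifferent between t1 and t2: p·1 + (1−p)·9 = p·6 + (1−p)·6 ⟹ 9 + (-8)p = 6 + 0p ⟹ p = 3/8.
The Row player indifferent between s1 and s2: q·4 + (1−q)·1 = q·0 + (1−q)·7 ⟹ 1 + 3q = 7 + (-7)q ⟹ q = 3/5.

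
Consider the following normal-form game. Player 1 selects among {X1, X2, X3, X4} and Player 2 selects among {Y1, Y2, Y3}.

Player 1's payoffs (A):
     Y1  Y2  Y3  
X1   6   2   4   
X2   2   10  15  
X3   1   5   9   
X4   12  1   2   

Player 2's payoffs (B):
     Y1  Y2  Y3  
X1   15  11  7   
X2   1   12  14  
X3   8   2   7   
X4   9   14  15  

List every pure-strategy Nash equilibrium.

A profile is a Nash equilibrium when each player is best-responding to the other.
Player 1's best responses — vs Y1: X4 (payoff 12); vs Y2: X2 (payoff 10); vs Y3: X2 (payoff 15).
Player 2's best responses — vs X1: Y1 (payoff 15); vs X2: Y3 (payoff 14); vs X3: Y1 (payoff 8); vs X4: Y3 (payoff 15).
The only mutual best response is (X2, Y3); neither player gains by switching there.

(X2, Y3)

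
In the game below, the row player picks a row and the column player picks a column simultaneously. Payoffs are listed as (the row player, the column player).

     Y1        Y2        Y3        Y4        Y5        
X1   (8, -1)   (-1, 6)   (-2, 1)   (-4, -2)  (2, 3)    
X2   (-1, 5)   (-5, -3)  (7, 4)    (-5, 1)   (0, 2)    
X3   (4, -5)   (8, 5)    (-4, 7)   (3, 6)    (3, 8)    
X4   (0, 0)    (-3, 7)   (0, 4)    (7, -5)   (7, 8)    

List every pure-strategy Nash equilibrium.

(X4, Y5)

Find each player's best response to every opponent strategy; NE are the intersections.
The row player's best responses — vs Y1: X1 (payoff 8); vs Y2: X3 (payoff 8); vs Y3: X2 (payoff 7); vs Y4: X4 (payoff 7); vs Y5: X4 (payoff 7).
The column player's best responses — vs X1: Y2 (payoff 6); vs X2: Y1 (payoff 5); vs X3: Y5 (payoff 8); vs X4: Y5 (payoff 8).
The only mutual best response is (X4, Y5); neither player gains by switching there.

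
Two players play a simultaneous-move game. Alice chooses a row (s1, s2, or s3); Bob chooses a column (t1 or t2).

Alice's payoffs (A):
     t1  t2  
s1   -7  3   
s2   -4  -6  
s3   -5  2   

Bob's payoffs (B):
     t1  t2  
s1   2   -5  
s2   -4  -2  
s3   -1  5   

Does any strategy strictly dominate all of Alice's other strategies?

Check whether one of Alice's strategies beats all alternatives regardless of what the opponent does.
s1 is not dominant: against t1, s2 gives -4 > -7.
s2 is not dominant: against t2, s1 gives 3 > -6.
s3 is not dominant: against t1, s2 gives -4 > -5.
No single strategy is best against every opponent action.

None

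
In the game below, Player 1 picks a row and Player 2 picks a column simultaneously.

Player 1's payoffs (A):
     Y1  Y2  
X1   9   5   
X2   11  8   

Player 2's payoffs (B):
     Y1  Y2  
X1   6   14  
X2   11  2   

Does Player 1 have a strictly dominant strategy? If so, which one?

Check whether one of Player 1's strategies beats all alternatives regardless of what the opponent does.
X2 strictly dominates: vs Y1: 11 > 9; vs Y2: 8 > 5.

X2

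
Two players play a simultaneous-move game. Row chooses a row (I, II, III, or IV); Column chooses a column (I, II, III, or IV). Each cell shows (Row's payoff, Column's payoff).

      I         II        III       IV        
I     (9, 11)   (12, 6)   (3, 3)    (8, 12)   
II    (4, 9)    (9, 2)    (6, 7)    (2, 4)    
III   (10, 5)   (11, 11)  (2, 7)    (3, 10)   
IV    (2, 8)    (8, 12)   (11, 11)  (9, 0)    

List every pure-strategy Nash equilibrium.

Find each player's best response to every opponent strategy; NE are the intersections.
Row's best responses — vs I: III (payoff 10); vs II: I (payoff 12); vs III: IV (payoff 11); vs IV: IV (payoff 9).
Column's best responses — vs I: IV (payoff 12); vs II: I (payoff 9); vs III: II (payoff 11); vs IV: II (payoff 12).
No cell has both players best-responding. For instance, Row's best reply to IV is IV, but against IV Column prefers II over IV.

There is no pure-strategy Nash equilibrium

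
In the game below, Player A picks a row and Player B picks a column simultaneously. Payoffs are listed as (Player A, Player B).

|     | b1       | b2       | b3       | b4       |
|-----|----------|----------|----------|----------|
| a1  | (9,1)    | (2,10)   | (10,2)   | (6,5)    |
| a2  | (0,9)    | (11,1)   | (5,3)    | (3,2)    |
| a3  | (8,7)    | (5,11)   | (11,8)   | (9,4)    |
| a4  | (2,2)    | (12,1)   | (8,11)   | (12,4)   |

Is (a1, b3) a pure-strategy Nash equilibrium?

No

Holding Player B at b3: Player A gets 10 from a1 but could get 11 by switching to a3. Player A has a profitable deviation.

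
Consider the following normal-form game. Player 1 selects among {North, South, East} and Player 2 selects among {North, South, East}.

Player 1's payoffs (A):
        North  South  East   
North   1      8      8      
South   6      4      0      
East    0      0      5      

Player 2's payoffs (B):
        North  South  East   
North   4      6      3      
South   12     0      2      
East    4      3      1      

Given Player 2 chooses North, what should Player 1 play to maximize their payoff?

With Player 2 fixed at North, Player 1's payoffs are: North → 1, South → 6, East → 0.
The maximum is 6, achieved by South.

South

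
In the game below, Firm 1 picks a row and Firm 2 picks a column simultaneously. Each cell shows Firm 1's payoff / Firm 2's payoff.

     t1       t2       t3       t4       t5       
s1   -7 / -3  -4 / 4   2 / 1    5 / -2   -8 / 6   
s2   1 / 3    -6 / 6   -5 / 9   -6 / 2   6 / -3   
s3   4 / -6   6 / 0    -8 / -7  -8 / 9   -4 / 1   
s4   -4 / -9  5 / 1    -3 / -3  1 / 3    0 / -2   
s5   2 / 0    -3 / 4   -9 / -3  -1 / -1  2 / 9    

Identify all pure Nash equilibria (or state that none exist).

Check mutual best responses: a cell is a NE iff neither player can gain by unilaterally deviating.
Firm 1's best responses — vs t1: s3 (payoff 4); vs t2: s3 (payoff 6); vs t3: s1 (payoff 2); vs t4: s1 (payoff 5); vs t5: s2 (payoff 6).
Firm 2's best responses — vs s1: t5 (payoff 6); vs s2: t3 (payoff 9); vs s3: t4 (payoff 9); vs s4: t4 (payoff 3); vs s5: t5 (payoff 9).
No cell has both players best-responding. For instance, Firm 1's best reply to t2 is s3, but against s3 Firm 2 prefers t4 over t2.

No pure-strategy Nash equilibrium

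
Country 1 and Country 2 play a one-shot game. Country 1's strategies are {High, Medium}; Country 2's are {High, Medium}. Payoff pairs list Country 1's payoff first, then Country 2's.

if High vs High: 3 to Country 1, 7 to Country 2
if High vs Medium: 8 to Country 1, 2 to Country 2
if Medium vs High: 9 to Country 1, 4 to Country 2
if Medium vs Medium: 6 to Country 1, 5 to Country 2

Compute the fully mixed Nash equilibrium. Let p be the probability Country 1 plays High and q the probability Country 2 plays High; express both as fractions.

p = 1/6, q = 1/4

Each player's mixing probability is pinned down by making the *other* player indifferent.
Country 2 indifferent between High and Medium: p·7 + (1−p)·4 = p·2 + (1−p)·5 ⟹ 4 + 3p = 5 + (-3)p ⟹ p = 1/6.
Country 1 indifferent between High and Medium: q·3 + (1−q)·8 = q·9 + (1−q)·6 ⟹ 8 + (-5)q = 6 + 3q ⟹ q = 1/4.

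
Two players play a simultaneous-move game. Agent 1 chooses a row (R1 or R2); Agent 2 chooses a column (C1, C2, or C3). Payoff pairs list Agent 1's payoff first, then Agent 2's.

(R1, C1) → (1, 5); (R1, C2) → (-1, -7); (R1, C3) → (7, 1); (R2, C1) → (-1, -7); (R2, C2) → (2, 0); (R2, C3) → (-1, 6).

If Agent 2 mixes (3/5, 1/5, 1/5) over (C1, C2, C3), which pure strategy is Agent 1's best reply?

Compute Agent 1's expected payoff from each pure strategy against the given mix.
R1: (3/5)·1 + (1/5)·(-1) + (1/5)·7 = 9/5
R2: (3/5)·(-1) + (1/5)·2 + (1/5)·(-1) = -2/5
Highest expected payoff is 9/5, from R1.

R1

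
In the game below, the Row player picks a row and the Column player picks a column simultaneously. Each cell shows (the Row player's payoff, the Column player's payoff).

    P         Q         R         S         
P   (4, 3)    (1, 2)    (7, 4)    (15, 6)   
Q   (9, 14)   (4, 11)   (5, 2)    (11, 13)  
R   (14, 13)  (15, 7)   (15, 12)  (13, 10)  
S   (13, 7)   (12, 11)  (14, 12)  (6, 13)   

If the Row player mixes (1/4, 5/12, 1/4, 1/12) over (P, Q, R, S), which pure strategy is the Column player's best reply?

S

The Column player's best reply maximizes expected payoff against the mix.
P: (1/4)·3 + (5/12)·14 + (1/4)·13 + (1/12)·7 = 125/12
Q: (1/4)·2 + (5/12)·11 + (1/4)·7 + (1/12)·11 = 31/4
R: (1/4)·4 + (5/12)·2 + (1/4)·12 + (1/12)·12 = 35/6
S: (1/4)·6 + (5/12)·13 + (1/4)·10 + (1/12)·13 = 21/2
Highest expected payoff is 21/2, from S.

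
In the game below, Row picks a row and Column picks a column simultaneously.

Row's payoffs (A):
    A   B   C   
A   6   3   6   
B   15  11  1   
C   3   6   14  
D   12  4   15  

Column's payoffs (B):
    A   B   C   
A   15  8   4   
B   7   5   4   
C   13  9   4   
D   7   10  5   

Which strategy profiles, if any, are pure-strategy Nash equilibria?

Check mutual best responses: a cell is a NE iff neither player can gain by unilaterally deviating.
Row's best responses — vs A: B (payoff 15); vs B: B (payoff 11); vs C: D (payoff 15).
Column's best responses — vs A: A (payoff 15); vs B: A (payoff 7); vs C: A (payoff 13); vs D: B (payoff 10).
The only mutual best response is (B, A); neither player gains by switching there.

(B, A)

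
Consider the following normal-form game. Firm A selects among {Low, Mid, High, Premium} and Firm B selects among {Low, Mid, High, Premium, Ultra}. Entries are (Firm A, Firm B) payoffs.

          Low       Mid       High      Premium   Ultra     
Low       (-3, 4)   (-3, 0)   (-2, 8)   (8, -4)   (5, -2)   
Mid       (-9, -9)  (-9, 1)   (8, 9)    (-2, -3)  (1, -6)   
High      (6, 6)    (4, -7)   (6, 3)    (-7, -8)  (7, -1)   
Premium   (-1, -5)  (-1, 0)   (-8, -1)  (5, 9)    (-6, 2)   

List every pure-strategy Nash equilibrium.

Find each player's best response to every opponent strategy; NE are the intersections.
Firm A's best responses — vs Low: High (payoff 6); vs Mid: High (payoff 4); vs High: Mid (payoff 8); vs Premium: Low (payoff 8); vs Ultra: High (payoff 7).
Firm B's best responses — vs Low: High (payoff 8); vs Mid: High (payoff 9); vs High: Low (payoff 6); vs Premium: Premium (payoff 9).
Mutual best responses occur at (Mid, High) and (High, Low); at each, neither player gains by switching.

(Mid, High) and (High, Low)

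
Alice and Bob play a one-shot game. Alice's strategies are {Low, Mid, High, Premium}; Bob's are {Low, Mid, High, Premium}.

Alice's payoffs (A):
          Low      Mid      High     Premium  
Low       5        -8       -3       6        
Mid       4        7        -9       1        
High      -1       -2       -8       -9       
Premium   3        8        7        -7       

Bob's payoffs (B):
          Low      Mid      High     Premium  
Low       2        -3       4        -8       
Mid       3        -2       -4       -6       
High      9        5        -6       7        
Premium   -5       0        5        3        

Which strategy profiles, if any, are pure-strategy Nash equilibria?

A profile is a Nash equilibrium when each player is best-responding to the other.
Alice's best responses — vs Low: Low (payoff 5); vs Mid: Premium (payoff 8); vs High: Premium (payoff 7); vs Premium: Low (payoff 6).
Bob's best responses — vs Low: High (payoff 4); vs Mid: Low (payoff 3); vs High: Low (payoff 9); vs Premium: High (payoff 5).
The only mutual best response is (Premium, High); neither player gains by switching there.

(Premium, High)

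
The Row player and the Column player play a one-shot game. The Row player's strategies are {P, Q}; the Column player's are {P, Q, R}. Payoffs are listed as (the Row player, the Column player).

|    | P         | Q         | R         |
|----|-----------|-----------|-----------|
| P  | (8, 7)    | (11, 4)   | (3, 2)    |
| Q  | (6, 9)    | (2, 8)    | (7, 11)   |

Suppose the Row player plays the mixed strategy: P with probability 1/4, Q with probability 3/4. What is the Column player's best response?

R

Compute the Column player's expected payoff from each pure strategy against the given mix.
P: (1/4)·7 + (3/4)·9 = 17/2
Q: (1/4)·4 + (3/4)·8 = 7
R: (1/4)·2 + (3/4)·11 = 35/4
Highest expected payoff is 35/4, from R.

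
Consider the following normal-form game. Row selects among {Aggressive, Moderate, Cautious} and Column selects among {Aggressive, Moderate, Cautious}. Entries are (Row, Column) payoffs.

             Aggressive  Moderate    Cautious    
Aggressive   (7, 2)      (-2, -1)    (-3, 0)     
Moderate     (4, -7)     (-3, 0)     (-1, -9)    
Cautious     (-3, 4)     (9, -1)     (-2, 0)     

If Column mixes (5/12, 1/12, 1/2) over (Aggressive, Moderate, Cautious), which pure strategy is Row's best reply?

Row's best reply maximizes expected payoff against the mix.
Aggressive: (5/12)·7 + (1/12)·(-2) + (1/2)·(-3) = 5/4
Moderate: (5/12)·4 + (1/12)·(-3) + (1/2)·(-1) = 11/12
Cautious: (5/12)·(-3) + (1/12)·9 + (1/2)·(-2) = -3/2
Highest expected payoff is 5/4, from Aggressive.

Aggressive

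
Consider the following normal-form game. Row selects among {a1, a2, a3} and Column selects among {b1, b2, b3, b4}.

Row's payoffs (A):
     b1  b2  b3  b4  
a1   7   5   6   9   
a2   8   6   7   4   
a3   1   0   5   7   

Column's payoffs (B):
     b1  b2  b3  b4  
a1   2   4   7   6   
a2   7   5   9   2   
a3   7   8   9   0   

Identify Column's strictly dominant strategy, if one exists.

A strategy is strictly dominant if it gives Column a strictly higher payoff than every other strategy, against every choice by the opponent.
b3 strictly dominates: vs a1: 7 > each of {2, 4, 6}; vs a2: 9 > each of {7, 5, 2}; vs a3: 9 > each of {7, 8, 0}.

b3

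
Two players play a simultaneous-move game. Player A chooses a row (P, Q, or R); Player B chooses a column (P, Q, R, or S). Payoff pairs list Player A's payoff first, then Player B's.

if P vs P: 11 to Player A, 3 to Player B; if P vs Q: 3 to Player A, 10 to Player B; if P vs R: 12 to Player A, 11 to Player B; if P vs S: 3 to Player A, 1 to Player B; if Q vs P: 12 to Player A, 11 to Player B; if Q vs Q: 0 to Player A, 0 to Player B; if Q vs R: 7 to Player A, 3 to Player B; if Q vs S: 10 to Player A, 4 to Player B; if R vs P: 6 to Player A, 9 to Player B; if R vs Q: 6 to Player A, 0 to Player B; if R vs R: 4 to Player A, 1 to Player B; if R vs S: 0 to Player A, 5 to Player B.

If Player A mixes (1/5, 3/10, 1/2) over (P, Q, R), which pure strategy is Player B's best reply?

P

Compute Player B's expected payoff from each pure strategy against the given mix.
P: (1/5)·3 + (3/10)·11 + (1/2)·9 = 42/5
Q: (1/5)·10 + (3/10)·0 + (1/2)·0 = 2
R: (1/5)·11 + (3/10)·3 + (1/2)·1 = 18/5
S: (1/5)·1 + (3/10)·4 + (1/2)·5 = 39/10
Highest expected payoff is 42/5, from P.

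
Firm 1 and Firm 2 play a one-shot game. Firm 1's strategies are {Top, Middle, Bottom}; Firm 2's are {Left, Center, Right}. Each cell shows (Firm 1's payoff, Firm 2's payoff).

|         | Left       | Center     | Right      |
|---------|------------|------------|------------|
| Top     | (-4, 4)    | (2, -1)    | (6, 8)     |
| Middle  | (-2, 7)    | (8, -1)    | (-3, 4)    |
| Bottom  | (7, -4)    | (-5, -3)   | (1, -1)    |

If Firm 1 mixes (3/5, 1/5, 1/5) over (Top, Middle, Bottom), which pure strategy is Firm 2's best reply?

Compute Firm 2's expected payoff from each pure strategy against the given mix.
Left: (3/5)·4 + (1/5)·7 + (1/5)·(-4) = 3
Center: (3/5)·(-1) + (1/5)·(-1) + (1/5)·(-3) = -7/5
Right: (3/5)·8 + (1/5)·4 + (1/5)·(-1) = 27/5
Highest expected payoff is 27/5, from Right.

Right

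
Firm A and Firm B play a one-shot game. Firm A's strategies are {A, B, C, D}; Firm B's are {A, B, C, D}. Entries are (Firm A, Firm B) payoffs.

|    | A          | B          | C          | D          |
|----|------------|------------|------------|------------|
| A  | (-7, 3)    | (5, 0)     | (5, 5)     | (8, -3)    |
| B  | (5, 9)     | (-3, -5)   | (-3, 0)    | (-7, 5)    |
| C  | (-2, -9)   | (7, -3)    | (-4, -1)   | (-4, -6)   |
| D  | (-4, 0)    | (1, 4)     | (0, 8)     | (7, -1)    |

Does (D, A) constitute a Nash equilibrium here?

Holding Firm B at A: Firm A gets -4 from D but could get 5 by switching to B. Firm A has a profitable deviation.

No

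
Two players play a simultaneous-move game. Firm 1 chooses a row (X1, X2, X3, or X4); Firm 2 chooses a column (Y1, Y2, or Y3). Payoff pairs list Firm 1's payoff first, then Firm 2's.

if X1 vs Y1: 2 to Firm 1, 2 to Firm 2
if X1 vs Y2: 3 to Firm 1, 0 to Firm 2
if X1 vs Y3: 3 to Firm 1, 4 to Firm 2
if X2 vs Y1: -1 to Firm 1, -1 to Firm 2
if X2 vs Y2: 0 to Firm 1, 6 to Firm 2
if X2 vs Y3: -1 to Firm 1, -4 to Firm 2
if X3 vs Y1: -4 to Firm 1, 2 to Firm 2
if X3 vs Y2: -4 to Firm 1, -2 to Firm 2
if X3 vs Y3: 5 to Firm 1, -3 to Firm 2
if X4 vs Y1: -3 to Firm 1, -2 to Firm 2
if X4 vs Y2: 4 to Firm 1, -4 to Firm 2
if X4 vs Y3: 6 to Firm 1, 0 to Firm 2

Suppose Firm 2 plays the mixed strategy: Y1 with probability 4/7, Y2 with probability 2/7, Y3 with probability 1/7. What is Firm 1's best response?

X1

Firm 1's best reply maximizes expected payoff against the mix.
X1: (4/7)·2 + (2/7)·3 + (1/7)·3 = 17/7
X2: (4/7)·(-1) + (2/7)·0 + (1/7)·(-1) = -5/7
X3: (4/7)·(-4) + (2/7)·(-4) + (1/7)·5 = -19/7
X4: (4/7)·(-3) + (2/7)·4 + (1/7)·6 = 2/7
Highest expected payoff is 17/7, from X1.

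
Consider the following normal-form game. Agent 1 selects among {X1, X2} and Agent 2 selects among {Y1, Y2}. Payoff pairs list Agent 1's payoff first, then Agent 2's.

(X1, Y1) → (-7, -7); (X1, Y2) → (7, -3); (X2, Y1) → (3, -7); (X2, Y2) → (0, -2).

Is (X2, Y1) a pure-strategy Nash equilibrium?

Holding Agent 2 at Y1: Agent 1 gets 3 from X2, versus -7 from X1. No profitable deviation for Agent 1.
Holding Agent 1 at X2: Agent 2 gets -7 from Y1 but could get -2 by switching to Y2. Agent 2 has a profitable deviation.

No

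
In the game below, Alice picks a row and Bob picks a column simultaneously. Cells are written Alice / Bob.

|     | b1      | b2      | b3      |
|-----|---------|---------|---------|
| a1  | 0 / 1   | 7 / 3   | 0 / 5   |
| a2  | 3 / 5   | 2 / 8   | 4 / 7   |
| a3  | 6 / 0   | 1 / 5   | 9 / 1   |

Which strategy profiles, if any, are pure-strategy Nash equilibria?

None

Find each player's best response to every opponent strategy; NE are the intersections.
Alice's best responses — vs b1: a3 (payoff 6); vs b2: a1 (payoff 7); vs b3: a3 (payoff 9).
Bob's best responses — vs a1: b3 (payoff 5); vs a2: b2 (payoff 8); vs a3: b2 (payoff 5).
No cell has both players best-responding. For instance, Alice's best reply to b3 is a3, but against a3 Bob prefers b2 over b3.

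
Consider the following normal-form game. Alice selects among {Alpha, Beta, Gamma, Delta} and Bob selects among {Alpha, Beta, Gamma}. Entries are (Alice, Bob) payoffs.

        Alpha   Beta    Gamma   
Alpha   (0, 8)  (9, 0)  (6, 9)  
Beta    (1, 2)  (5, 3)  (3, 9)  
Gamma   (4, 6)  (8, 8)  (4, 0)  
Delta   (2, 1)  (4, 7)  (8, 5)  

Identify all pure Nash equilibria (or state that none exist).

Find each player's best response to every opponent strategy; NE are the intersections.
Alice's best responses — vs Alpha: Gamma (payoff 4); vs Beta: Alpha (payoff 9); vs Gamma: Delta (payoff 8).
Bob's best responses — vs Alpha: Gamma (payoff 9); vs Beta: Gamma (payoff 9); vs Gamma: Beta (payoff 8); vs Delta: Beta (payoff 7).
No cell has both players best-responding. For instance, Alice's best reply to Gamma is Delta, but against Delta Bob prefers Beta over Gamma.

None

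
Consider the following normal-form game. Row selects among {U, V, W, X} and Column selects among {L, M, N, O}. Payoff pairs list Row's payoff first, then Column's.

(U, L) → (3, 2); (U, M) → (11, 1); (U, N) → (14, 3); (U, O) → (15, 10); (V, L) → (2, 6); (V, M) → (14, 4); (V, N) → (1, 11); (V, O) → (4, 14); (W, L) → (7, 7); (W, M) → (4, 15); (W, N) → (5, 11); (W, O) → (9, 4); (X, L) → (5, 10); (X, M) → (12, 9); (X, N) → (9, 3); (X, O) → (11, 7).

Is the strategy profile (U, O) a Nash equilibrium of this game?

Yes

Holding Column at O: Row gets 15 from U, versus 4 from V, 9 from W, 11 from X. No profitable deviation for Row.
Holding Row at U: Column gets 10 from O, versus 2 from L, 1 from M, 3 from N. No profitable deviation for Column either.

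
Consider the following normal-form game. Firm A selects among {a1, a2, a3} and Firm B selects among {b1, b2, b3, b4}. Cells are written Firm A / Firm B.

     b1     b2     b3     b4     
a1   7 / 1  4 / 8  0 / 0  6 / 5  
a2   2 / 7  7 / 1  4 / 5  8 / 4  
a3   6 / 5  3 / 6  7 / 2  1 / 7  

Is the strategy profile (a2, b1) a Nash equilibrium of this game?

No

Holding Firm B at b1: Firm A gets 2 from a2 but could get 7 by switching to a1. Firm A has a profitable deviation.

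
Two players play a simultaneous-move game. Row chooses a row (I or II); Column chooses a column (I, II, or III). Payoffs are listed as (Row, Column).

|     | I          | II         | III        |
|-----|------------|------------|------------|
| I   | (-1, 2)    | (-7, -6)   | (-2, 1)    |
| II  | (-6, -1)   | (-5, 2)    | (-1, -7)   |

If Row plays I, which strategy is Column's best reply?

I

With Row fixed at I, Column's payoffs are: I → 2, II → -6, III → 1.
The maximum is 2, achieved by I.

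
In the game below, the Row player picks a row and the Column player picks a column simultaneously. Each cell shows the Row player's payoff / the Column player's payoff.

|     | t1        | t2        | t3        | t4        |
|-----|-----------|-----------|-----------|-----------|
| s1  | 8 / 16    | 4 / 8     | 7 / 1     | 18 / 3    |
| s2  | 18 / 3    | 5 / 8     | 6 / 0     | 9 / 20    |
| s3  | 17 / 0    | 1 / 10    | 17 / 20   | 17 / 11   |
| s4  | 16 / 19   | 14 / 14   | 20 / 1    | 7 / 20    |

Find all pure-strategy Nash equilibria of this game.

No pure-strategy Nash equilibrium

Find each player's best response to every opponent strategy; NE are the intersections.
The Row player's best responses — vs t1: s2 (payoff 18); vs t2: s4 (payoff 14); vs t3: s4 (payoff 20); vs t4: s1 (payoff 18).
The Column player's best responses — vs s1: t1 (payoff 16); vs s2: t4 (payoff 20); vs s3: t3 (payoff 20); vs s4: t4 (payoff 20).
No cell has both players best-responding. For instance, the Row player's best reply to t3 is s4, but against s4 the Column player prefers t4 over t3.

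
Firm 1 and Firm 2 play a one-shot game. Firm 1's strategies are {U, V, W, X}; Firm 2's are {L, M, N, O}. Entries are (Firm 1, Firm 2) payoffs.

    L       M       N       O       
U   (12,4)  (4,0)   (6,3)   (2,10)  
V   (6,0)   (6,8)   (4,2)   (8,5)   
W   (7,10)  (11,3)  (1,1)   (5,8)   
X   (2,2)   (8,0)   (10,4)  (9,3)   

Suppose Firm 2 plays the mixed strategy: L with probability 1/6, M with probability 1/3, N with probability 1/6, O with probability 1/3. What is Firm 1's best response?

X

Compute Firm 1's expected payoff from each pure strategy against the given mix.
U: (1/6)·12 + (1/3)·4 + (1/6)·6 + (1/3)·2 = 5
V: (1/6)·6 + (1/3)·6 + (1/6)·4 + (1/3)·8 = 19/3
W: (1/6)·7 + (1/3)·11 + (1/6)·1 + (1/3)·5 = 20/3
X: (1/6)·2 + (1/3)·8 + (1/6)·10 + (1/3)·9 = 23/3
Highest expected payoff is 23/3, from X.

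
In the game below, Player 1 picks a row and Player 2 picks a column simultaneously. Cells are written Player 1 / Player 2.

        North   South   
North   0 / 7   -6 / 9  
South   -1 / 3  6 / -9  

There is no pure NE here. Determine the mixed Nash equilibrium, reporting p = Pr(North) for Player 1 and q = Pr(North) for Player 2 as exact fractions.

p = 6/7, q = 12/13

Each player's mixing probability is pinned down by making the *other* player indifferent.
Player 2 indifferent between North and South: p·7 + (1−p)·3 = p·9 + (1−p)·(-9) ⟹ 3 + 4p = (-9) + 18p ⟹ p = 6/7.
Player 1 indifferent between North and South: q·0 + (1−q)·(-6) = q·(-1) + (1−q)·6 ⟹ (-6) + 6q = 6 + (-7)q ⟹ q = 12/13.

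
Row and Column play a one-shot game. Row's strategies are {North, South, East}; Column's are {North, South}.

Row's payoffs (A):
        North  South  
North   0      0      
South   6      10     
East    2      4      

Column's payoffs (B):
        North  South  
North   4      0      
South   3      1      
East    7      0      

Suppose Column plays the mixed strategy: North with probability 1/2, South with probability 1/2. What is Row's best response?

Compute Row's expected payoff from each pure strategy against the given mix.
North: (1/2)·0 + (1/2)·0 = 0
South: (1/2)·6 + (1/2)·10 = 8
East: (1/2)·2 + (1/2)·4 = 3
Highest expected payoff is 8, from South.

South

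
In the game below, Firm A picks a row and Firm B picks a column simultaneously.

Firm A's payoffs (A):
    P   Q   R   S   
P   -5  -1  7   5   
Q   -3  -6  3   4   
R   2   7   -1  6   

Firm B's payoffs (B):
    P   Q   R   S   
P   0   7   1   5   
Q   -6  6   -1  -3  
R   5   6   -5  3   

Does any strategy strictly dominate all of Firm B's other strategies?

Check whether one of Firm B's strategies beats all alternatives regardless of what the opponent does.
Q strictly dominates: vs P: 7 > each of {0, 1, 5}; vs Q: 6 > each of {-6, -1, -3}; vs R: 6 > each of {5, -5, 3}.

Q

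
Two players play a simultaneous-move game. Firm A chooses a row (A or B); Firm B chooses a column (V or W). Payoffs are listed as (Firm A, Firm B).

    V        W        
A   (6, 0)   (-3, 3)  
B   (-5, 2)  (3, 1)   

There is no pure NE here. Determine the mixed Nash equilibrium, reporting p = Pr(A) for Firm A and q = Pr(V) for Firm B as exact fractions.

p = 1/4, q = 6/17

In a mixed NE each player is indifferent between their pure strategies, so the opponent's mix sets the indifference.
Firm B indifferent between V and W: p·0 + (1−p)·2 = p·3 + (1−p)·1 ⟹ 2 + (-2)p = 1 + 2p ⟹ p = 1/4.
Firm A indifferent between A and B: q·6 + (1−q)·(-3) = q·(-5) + (1−q)·3 ⟹ (-3) + 9q = 3 + (-8)q ⟹ q = 6/17.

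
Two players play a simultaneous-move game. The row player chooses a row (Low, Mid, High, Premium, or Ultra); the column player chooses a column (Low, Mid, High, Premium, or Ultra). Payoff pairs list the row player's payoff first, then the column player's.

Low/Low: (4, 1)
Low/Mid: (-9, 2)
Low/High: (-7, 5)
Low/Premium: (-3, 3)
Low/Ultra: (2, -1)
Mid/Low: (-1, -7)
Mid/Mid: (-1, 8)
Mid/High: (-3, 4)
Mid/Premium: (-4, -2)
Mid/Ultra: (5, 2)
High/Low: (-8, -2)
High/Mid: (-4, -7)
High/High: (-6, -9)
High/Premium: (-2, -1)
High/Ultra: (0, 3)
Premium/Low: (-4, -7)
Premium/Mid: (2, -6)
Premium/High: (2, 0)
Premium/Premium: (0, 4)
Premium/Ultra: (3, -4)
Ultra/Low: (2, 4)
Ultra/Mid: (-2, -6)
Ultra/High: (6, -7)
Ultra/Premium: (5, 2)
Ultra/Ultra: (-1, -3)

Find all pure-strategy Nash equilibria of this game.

No pure-strategy Nash equilibrium

Check mutual best responses: a cell is a NE iff neither player can gain by unilaterally deviating.
The row player's best responses — vs Low: Low (payoff 4); vs Mid: Premium (payoff 2); vs High: Ultra (payoff 6); vs Premium: Ultra (payoff 5); vs Ultra: Mid (payoff 5).
The column player's best responses — vs Low: High (payoff 5); vs Mid: Mid (payoff 8); vs High: Ultra (payoff 3); vs Premium: Premium (payoff 4); vs Ultra: Low (payoff 4).
No cell has both players best-responding. For instance, the row player's best reply to Ultra is Mid, but against Mid the column player prefers Mid over Ultra.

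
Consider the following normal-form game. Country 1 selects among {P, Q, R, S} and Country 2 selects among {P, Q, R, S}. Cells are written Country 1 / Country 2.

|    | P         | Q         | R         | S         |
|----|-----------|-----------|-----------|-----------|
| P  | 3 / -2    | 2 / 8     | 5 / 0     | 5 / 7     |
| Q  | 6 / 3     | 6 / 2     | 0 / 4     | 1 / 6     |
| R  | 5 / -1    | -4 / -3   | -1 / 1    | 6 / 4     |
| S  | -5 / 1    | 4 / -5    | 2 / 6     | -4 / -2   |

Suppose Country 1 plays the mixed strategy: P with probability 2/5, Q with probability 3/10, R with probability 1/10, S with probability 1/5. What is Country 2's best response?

S

Country 2's best reply maximizes expected payoff against the mix.
P: (2/5)·(-2) + (3/10)·3 + (1/10)·(-1) + (1/5)·1 = 1/5
Q: (2/5)·8 + (3/10)·2 + (1/10)·(-3) + (1/5)·(-5) = 5/2
R: (2/5)·0 + (3/10)·4 + (1/10)·1 + (1/5)·6 = 5/2
S: (2/5)·7 + (3/10)·6 + (1/10)·4 + (1/5)·(-2) = 23/5
Highest expected payoff is 23/5, from S.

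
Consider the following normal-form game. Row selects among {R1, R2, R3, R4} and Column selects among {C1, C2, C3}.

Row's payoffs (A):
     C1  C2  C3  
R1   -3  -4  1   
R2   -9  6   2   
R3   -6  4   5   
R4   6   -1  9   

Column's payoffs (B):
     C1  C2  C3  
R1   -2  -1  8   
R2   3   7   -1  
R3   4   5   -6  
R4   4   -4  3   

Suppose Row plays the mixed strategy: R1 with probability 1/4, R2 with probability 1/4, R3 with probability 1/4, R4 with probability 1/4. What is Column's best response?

C1

Column's best reply maximizes expected payoff against the mix.
C1: (1/4)·(-2) + (1/4)·3 + (1/4)·4 + (1/4)·4 = 9/4
C2: (1/4)·(-1) + (1/4)·7 + (1/4)·5 + (1/4)·(-4) = 7/4
C3: (1/4)·8 + (1/4)·(-1) + (1/4)·(-6) + (1/4)·3 = 1
Highest expected payoff is 9/4, from C1.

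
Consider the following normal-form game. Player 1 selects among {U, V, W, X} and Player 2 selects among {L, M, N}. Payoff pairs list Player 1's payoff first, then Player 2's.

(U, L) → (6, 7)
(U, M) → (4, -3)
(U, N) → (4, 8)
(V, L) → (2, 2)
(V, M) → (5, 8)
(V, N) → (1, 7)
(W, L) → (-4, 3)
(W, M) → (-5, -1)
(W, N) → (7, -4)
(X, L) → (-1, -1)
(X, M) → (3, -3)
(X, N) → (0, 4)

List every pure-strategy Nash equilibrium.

Find each player's best response to every opponent strategy; NE are the intersections.
Player 1's best responses — vs L: U (payoff 6); vs M: V (payoff 5); vs N: W (payoff 7).
Player 2's best responses — vs U: N (payoff 8); vs V: M (payoff 8); vs W: L (payoff 3); vs X: N (payoff 4).
The only mutual best response is (V, M); neither player gains by switching there.

(V, M)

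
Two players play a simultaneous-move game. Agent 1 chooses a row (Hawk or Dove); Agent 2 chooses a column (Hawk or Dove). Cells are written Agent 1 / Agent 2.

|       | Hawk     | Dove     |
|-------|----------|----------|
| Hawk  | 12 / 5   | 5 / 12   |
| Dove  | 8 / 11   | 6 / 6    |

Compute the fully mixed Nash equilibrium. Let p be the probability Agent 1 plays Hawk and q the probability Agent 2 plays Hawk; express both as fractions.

p = 5/12, q = 1/5

Each player's mixing probability is pinned down by making the *other* player indifferent.
Agent 2 indifferent between Hawk and Dove: p·5 + (1−p)·11 = p·12 + (1−p)·6 ⟹ 11 + (-6)p = 6 + 6p ⟹ p = 5/12.
Agent 1 indifferent between Hawk and Dove: q·12 + (1−q)·5 = q·8 + (1−q)·6 ⟹ 5 + 7q = 6 + 2q ⟹ q = 1/5.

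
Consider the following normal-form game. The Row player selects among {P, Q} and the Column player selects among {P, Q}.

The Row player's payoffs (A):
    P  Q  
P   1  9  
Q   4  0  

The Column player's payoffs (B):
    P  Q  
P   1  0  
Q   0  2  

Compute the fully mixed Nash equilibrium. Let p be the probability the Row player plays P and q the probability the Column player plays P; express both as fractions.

In a mixed NE each player is indifferent between their pure strategies, so the opponent's mix sets the indifference.
The Column player indifferent between P and Q: p·1 + (1−p)·0 = p·0 + (1−p)·2 ⟹ 0 + 1p = 2 + (-2)p ⟹ p = 2/3.
The Row player indifferent between P and Q: q·1 + (1−q)·9 = q·4 + (1−q)·0 ⟹ 9 + (-8)q = 0 + 4q ⟹ q = 3/4.

p = 2/3, q = 3/4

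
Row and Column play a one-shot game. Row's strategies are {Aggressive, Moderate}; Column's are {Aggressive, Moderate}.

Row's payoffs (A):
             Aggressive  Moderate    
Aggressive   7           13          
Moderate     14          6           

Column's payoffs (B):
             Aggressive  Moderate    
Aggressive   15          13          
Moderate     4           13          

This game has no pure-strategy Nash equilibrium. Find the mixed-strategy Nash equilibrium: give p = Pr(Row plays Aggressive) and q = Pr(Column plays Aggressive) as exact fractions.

p = 9/11, q = 1/2

Each player's mixing probability is pinned down by making the *other* player indifferent.
Column indifferent between Aggressive and Moderate: p·15 + (1−p)·4 = p·13 + (1−p)·13 ⟹ 4 + 11p = 13 + 0p ⟹ p = 9/11.
Row indifferent between Aggressive and Moderate: q·7 + (1−q)·13 = q·14 + (1−q)·6 ⟹ 13 + (-6)q = 6 + 8q ⟹ q = 1/2.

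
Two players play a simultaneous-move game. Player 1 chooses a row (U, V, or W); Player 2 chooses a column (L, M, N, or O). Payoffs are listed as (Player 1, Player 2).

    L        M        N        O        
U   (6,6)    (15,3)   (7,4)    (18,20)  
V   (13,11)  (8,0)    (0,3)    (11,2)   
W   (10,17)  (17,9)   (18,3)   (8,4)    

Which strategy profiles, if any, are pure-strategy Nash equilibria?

(U, O) and (V, L)

Find each player's best response to every opponent strategy; NE are the intersections.
Player 1's best responses — vs L: V (payoff 13); vs M: W (payoff 17); vs N: W (payoff 18); vs O: U (payoff 18).
Player 2's best responses — vs U: O (payoff 20); vs V: L (payoff 11); vs W: L (payoff 17).
Mutual best responses occur at (U, O) and (V, L); at each, neither player gains by switching.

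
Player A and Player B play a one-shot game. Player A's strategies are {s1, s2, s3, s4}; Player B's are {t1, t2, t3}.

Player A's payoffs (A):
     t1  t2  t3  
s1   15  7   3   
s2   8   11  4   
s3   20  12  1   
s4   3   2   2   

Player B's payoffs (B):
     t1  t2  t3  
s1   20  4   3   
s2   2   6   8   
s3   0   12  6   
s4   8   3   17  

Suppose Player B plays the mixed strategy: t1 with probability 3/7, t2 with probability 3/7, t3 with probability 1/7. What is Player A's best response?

Compute Player A's expected payoff from each pure strategy against the given mix.
s1: (3/7)·15 + (3/7)·7 + (1/7)·3 = 69/7
s2: (3/7)·8 + (3/7)·11 + (1/7)·4 = 61/7
s3: (3/7)·20 + (3/7)·12 + (1/7)·1 = 97/7
s4: (3/7)·3 + (3/7)·2 + (1/7)·2 = 17/7
Highest expected payoff is 97/7, from s3.

s3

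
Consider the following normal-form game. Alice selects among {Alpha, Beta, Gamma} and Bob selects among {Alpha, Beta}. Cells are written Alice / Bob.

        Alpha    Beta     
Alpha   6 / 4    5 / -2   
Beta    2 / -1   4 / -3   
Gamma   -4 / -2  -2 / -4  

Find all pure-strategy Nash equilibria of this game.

Find each player's best response to every opponent strategy; NE are the intersections.
Alice's best responses — vs Alpha: Alpha (payoff 6); vs Beta: Alpha (payoff 5).
Bob's best responses — vs Alpha: Alpha (payoff 4); vs Beta: Alpha (payoff -1); vs Gamma: Alpha (payoff -2).
The only mutual best response is (Alpha, Alpha); neither player gains by switching there.

(Alpha, Alpha)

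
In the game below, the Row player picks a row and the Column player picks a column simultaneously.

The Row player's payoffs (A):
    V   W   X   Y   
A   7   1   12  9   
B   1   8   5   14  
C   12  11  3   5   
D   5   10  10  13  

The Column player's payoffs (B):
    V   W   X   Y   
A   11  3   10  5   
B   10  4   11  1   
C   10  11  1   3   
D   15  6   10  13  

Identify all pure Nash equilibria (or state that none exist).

A profile is a Nash equilibrium when each player is best-responding to the other.
The Row player's best responses — vs V: C (payoff 12); vs W: C (payoff 11); vs X: A (payoff 12); vs Y: B (payoff 14).
The Column player's best responses — vs A: V (payoff 11); vs B: X (payoff 11); vs C: W (payoff 11); vs D: V (payoff 15).
The only mutual best response is (C, W); neither player gains by switching there.

(C, W)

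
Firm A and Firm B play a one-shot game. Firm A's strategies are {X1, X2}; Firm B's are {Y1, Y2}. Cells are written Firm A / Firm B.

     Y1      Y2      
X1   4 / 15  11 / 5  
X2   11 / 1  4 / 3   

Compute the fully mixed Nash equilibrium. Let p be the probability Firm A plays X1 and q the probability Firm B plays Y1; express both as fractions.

p = 1/6, q = 1/2

In a mixed NE each player is indifferent between their pure strategies, so the opponent's mix sets the indifference.
Firm B indifferent between Y1 and Y2: p·15 + (1−p)·1 = p·5 + (1−p)·3 ⟹ 1 + 14p = 3 + 2p ⟹ p = 1/6.
Firm A indifferent between X1 and X2: q·4 + (1−q)·11 = q·11 + (1−q)·4 ⟹ 11 + (-7)q = 4 + 7q ⟹ q = 1/2.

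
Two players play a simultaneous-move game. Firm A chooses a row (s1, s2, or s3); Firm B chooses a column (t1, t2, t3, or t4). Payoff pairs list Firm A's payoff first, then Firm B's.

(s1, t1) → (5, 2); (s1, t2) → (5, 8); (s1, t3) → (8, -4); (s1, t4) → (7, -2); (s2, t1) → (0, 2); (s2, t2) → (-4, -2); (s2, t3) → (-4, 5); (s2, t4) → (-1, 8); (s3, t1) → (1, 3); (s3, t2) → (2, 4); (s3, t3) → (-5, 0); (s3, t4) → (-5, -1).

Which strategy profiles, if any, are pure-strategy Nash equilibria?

Find each player's best response to every opponent strategy; NE are the intersections.
Firm A's best responses — vs t1: s1 (payoff 5); vs t2: s1 (payoff 5); vs t3: s1 (payoff 8); vs t4: s1 (payoff 7).
Firm B's best responses — vs s1: t2 (payoff 8); vs s2: t4 (payoff 8); vs s3: t2 (payoff 4).
The only mutual best response is (s1, t2); neither player gains by switching there.

(s1, t2)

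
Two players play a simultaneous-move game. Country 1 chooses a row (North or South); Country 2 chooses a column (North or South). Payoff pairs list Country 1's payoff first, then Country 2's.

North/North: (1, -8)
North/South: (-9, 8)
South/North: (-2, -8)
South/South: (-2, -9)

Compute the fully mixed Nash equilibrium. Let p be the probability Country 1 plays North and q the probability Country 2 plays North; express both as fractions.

p = 1/17, q = 7/10

Each player's mixing probability is pinned down by making the *other* player indifferent.
Country 2 indifferent between North and South: p·(-8) + (1−p)·(-8) = p·8 + (1−p)·(-9) ⟹ (-8) + 0p = (-9) + 17p ⟹ p = 1/17.
Country 1 indifferent between North and South: q·1 + (1−q)·(-9) = q·(-2) + (1−q)·(-2) ⟹ (-9) + 10q = (-2) + 0q ⟹ q = 7/10.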